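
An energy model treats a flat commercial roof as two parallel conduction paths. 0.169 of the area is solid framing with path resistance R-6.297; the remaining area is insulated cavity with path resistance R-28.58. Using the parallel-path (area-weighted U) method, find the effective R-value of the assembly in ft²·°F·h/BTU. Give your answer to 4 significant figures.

U_eff = 0.831/28.58 + 0.169/6.297 = 0.029076 + 0.026838 = 0.055914
R_eff = 1/U_eff = 17.884 ft²·°F·h/BTU

17.88 ft²·°F·h/BTU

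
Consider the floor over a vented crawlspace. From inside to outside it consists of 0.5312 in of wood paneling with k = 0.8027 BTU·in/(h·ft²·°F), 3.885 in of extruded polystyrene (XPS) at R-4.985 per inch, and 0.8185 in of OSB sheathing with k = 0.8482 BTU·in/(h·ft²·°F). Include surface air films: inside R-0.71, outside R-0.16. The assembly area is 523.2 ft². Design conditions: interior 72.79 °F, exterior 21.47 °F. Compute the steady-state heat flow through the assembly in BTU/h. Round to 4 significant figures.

0.5312/0.8027 = 0.66177
3.885 × 4.985 = 19.367
0.8185/0.8482 = 0.96498
R_total = 0.71 + 0.66177 + 19.367 + 0.96498 + 0.16 = 21.863 ft²·°F·h/BTU
Q = A·ΔT/R = 523.2 × (72.79 − 21.47) / 21.863 = 1228.1 BTU/h

1228 BTU/h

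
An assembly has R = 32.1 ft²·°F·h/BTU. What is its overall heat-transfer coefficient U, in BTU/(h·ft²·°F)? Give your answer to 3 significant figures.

U = 1/R = 1/32.1 = 0.03115

0.0312 BTU/(h·ft²·°F)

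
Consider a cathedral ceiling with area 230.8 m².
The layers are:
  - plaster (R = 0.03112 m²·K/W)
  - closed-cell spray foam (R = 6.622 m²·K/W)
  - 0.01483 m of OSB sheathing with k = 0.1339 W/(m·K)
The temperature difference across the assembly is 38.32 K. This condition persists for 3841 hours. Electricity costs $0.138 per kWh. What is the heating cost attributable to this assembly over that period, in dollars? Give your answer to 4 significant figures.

0.01483/0.1339 = 0.11075
R_total = 0.03112 + 6.622 + 0.11075 = 6.7639 m²·K/W
Q = 230.8 × 38.32 / 6.7639 = 1307.6 W
E = 1307.6 W × 3841 h / 1000 = 5022.4 kWh
Cost = 5022.4 × 0.138 = $693.09

693.1 dollars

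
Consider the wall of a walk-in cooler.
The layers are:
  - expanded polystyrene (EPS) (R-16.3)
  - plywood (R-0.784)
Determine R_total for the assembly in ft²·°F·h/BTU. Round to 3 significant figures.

17.1 ft²·°F·h/BTU

R_total = 16.3 + 0.784 = 17.08 ft²·°F·h/BTU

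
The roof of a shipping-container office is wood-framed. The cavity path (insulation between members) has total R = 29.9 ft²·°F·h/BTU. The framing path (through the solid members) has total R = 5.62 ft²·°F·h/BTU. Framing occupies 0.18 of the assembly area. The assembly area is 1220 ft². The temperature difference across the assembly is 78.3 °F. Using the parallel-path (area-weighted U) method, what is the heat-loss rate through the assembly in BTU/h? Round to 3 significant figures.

5680 BTU/h

U_eff = 0.82/29.9 + 0.18/5.62 = 0.02742 + 0.03203 = 0.05945
R_eff = 1/U_eff = 16.82 ft²·°F·h/BTU
Q = 1220 × 78.3 / 16.82 = 5679 BTU/h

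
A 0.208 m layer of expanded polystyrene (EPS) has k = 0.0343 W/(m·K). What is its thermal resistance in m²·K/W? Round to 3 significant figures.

R = L/k = 0.208/0.0343 = 6.064 m²·K/W

6.06 m²·K/W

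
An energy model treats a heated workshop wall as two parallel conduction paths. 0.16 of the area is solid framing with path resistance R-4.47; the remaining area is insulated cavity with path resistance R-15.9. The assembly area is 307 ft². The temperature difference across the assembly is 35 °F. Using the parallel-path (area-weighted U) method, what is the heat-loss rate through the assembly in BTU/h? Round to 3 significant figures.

U_eff = 0.84/15.9 + 0.16/4.47 = 0.05283 + 0.03579 = 0.08862
R_eff = 1/U_eff = 11.28 ft²·°F·h/BTU
Q = 307 × 35 / 11.28 = 952.3 BTU/h

952 BTU/h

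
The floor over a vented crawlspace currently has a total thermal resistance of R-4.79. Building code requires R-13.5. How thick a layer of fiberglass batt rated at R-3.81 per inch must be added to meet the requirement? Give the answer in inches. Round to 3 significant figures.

2.29 in

ΔR = 13.5 − 4.79 = 8.71 ft²·°F·h/BTU
L = ΔR / (R/in) = 8.71/3.81 = 2.286 in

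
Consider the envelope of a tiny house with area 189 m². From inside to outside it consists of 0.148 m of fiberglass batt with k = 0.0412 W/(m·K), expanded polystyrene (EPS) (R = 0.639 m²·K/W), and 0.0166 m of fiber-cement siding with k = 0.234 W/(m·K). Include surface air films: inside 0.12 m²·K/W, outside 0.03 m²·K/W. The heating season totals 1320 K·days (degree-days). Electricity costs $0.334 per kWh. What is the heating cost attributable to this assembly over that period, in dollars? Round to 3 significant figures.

449 dollars

0.148/0.0412 = 3.592
0.0166/0.234 = 0.07094
R_total = 0.12 + 3.592 + 0.639 + 0.07094 + 0.03 = 4.452 m²·K/W
E = A × HDD × 24 / R / 1000 = 189 × 1320 × 24 / 4.452 / 1000 = 1345 kWh
Cost = 1345 × 0.334 = $449.2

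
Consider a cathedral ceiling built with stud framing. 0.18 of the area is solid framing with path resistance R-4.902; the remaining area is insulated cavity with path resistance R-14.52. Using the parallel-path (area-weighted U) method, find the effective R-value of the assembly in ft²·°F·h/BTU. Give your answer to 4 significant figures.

U_eff = 0.82/14.52 + 0.18/4.902 = 0.056474 + 0.03672 = 0.093194
R_eff = 1/U_eff = 10.73 ft²·°F·h/BTU

10.73 ft²·°F·h/BTU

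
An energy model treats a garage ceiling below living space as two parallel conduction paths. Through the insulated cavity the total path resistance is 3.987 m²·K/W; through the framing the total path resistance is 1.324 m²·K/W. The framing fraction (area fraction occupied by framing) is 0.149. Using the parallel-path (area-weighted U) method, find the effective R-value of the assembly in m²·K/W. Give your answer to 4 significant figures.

U_eff = 0.851/3.987 + 0.149/1.324 = 0.21344 + 0.11254 = 0.32598
R_eff = 1/U_eff = 3.0677 m²·K/W

3.068 m²·K/W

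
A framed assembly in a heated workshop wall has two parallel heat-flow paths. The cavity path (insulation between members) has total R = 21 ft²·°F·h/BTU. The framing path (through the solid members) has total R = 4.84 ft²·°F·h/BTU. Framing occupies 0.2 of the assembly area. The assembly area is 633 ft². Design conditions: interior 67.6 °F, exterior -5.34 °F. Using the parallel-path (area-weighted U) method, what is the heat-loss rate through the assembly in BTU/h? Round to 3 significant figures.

U_eff = 0.8/21 + 0.2/4.84 = 0.0381 + 0.04132 = 0.07942
R_eff = 1/U_eff = 12.59 ft²·°F·h/BTU
Q = 633 × (67.6 − (-5.34)) / 12.59 = 3667 BTU/h

3670 BTU/h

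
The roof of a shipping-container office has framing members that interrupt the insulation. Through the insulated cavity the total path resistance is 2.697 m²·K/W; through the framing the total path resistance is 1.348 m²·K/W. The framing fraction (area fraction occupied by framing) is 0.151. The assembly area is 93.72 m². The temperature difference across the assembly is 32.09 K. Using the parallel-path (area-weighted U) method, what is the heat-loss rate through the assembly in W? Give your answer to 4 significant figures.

U_eff = 0.849/2.697 + 0.151/1.348 = 0.31479 + 0.11202 = 0.42681
R_eff = 1/U_eff = 2.343 m²·K/W
Q = 93.72 × 32.09 / 2.343 = 1283.6 W

1284 W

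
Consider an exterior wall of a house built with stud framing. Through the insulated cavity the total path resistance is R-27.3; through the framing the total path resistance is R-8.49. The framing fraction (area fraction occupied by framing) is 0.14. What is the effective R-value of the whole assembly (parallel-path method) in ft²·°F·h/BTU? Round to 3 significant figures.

20.8 ft²·°F·h/BTU

U_eff = 0.86/27.3 + 0.14/8.49 = 0.0315 + 0.01649 = 0.04799
R_eff = 1/U_eff = 20.84 ft²·°F·h/BTU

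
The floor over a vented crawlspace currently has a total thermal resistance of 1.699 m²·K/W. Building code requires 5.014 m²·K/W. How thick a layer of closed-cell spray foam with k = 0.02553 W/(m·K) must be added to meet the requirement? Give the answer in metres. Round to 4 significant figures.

0.08463 m

ΔR = 5.014 − 1.699 = 3.315 m²·K/W
L = ΔR × k = 3.315 × 0.02553 = 0.084632 m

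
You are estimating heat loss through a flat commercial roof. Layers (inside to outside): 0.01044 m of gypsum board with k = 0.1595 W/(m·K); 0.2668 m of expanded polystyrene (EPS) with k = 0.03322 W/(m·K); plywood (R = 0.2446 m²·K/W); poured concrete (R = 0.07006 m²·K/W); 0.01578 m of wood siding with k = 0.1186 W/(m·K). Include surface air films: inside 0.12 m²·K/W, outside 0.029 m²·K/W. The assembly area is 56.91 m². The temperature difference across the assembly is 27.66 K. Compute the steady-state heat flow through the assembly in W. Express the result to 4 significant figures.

181.1 W

0.01044/0.1595 = 0.065455
0.2668/0.03322 = 8.0313
0.01578/0.1186 = 0.13305
R_total = 0.12 + 0.065455 + 8.0313 + 0.2446 + 0.07006 + 0.13305 + 0.029 = 8.6935 m²·K/W
Q = A·ΔT/R = 56.91 × 27.66 / 8.6935 = 181.07 W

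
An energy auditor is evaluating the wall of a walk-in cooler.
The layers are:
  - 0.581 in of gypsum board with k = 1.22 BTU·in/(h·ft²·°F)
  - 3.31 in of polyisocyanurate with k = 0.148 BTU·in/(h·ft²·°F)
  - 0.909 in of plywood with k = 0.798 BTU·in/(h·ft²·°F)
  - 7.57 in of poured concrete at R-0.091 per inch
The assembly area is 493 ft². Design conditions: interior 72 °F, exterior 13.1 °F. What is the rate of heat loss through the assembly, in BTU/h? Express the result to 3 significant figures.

1180 BTU/h

0.581/1.22 = 0.4762
3.31/0.148 = 22.36
0.909/0.798 = 1.139
7.57 × 0.091 = 0.6889
R_total = 0.4762 + 22.36 + 1.139 + 0.6889 = 24.67 ft²·°F·h/BTU
Q = A·ΔT/R = 493 × (72 − 13.1) / 24.67 = 1177 BTU/h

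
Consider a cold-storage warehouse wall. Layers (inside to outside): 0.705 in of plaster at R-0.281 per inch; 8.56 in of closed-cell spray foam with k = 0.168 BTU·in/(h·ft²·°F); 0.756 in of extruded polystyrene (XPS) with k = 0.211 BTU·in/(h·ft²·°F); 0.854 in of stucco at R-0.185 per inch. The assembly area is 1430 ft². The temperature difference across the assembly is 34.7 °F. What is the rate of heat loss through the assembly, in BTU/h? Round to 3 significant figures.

904 BTU/h

0.705 × 0.281 = 0.1981
8.56/0.168 = 50.95
0.756/0.211 = 3.583
0.854 × 0.185 = 0.158
R_total = 0.1981 + 50.95 + 3.583 + 0.158 = 54.89 ft²·°F·h/BTU
Q = A·ΔT/R = 1430 × 34.7 / 54.89 = 904 BTU/h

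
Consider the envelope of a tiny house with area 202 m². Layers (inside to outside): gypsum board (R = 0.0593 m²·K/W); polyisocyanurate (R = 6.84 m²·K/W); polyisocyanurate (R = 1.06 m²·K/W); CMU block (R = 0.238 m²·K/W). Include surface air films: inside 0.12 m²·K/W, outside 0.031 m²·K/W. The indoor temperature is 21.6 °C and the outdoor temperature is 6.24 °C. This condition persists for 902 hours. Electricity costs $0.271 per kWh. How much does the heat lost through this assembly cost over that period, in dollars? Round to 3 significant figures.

90.8 dollars

R_total = 0.12 + 0.0593 + 6.84 + 1.06 + 0.238 + 0.031 = 8.348 m²·K/W
Q = 202 × (21.6 − 6.24) / 8.348 = 371.7 W
E = 371.7 W × 902 h / 1000 = 335.2 kWh
Cost = 335.2 × 0.271 = $90.85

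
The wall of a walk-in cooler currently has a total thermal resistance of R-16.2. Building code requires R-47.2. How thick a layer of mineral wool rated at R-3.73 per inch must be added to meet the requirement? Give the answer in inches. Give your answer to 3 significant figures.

8.31 in

ΔR = 47.2 − 16.2 = 31 ft²·°F·h/BTU
L = ΔR / (R/in) = 31/3.73 = 8.311 in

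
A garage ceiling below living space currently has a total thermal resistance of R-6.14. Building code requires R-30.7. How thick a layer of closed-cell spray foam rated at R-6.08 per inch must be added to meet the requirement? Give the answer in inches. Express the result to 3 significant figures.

ΔR = 30.7 − 6.14 = 24.56 ft²·°F·h/BTU
L = ΔR / (R/in) = 24.56/6.08 = 4.039 in

4.04 in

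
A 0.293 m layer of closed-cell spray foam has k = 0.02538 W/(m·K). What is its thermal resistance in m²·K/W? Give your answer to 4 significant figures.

R = L/k = 0.293/0.02538 = 11.545 m²·K/W

11.54 m²·K/W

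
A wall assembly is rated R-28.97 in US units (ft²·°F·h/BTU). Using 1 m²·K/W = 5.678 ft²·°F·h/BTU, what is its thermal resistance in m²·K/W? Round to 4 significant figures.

R_SI = 28.97/5.678 = 5.1021

5.102 m²·K/W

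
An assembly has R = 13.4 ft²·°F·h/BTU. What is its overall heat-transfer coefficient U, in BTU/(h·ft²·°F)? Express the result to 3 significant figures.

U = 1/R = 1/13.4 = 0.07463

0.0746 BTU/(h·ft²·°F)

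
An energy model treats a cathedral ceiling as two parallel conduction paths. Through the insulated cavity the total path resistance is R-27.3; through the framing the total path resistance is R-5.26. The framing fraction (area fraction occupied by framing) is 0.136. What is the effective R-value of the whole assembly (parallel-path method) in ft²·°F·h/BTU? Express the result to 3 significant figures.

U_eff = 0.864/27.3 + 0.136/5.26 = 0.03165 + 0.02586 = 0.0575
R_eff = 1/U_eff = 17.39 ft²·°F·h/BTU

17.4 ft²·°F·h/BTU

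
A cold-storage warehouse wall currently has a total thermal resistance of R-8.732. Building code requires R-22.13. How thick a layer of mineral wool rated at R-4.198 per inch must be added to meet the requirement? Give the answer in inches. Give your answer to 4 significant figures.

ΔR = 22.13 − 8.732 = 13.398 ft²·°F·h/BTU
L = ΔR / (R/in) = 13.398/4.198 = 3.1915 in

3.192 in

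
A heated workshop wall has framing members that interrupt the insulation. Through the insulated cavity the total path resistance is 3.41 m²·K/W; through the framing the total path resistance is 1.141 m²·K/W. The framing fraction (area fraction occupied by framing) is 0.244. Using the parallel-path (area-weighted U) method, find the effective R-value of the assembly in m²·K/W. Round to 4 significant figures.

U_eff = 0.756/3.41 + 0.244/1.141 = 0.2217 + 0.21385 = 0.43555
R_eff = 1/U_eff = 2.296 m²·K/W

2.296 m²·K/W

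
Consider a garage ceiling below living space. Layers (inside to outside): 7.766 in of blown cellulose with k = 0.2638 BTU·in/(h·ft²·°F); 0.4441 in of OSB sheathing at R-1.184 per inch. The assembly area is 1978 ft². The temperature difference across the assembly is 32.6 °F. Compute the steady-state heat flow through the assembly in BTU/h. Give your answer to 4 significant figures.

2152 BTU/h

7.766/0.2638 = 29.439
0.4441 × 1.184 = 0.52581
R_total = 29.439 + 0.52581 = 29.965 ft²·°F·h/BTU
Q = A·ΔT/R = 1978 × 32.6 / 29.965 = 2152 BTU/h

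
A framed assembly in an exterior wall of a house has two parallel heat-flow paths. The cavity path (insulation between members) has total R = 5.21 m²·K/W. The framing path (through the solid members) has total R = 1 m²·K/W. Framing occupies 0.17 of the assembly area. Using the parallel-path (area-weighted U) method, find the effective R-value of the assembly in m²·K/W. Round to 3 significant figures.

U_eff = 0.83/5.21 + 0.17/1 = 0.1593 + 0.17 = 0.3293
R_eff = 1/U_eff = 3.037 m²·K/W

3.04 m²·K/W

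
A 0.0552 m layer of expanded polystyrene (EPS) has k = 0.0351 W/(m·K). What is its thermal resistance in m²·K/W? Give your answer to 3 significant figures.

1.57 m²·K/W

R = L/k = 0.0552/0.0351 = 1.573 m²·K/W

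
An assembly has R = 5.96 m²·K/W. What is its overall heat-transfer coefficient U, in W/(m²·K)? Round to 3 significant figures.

U = 1/R = 1/5.96 = 0.1678

0.168 W/(m²·K)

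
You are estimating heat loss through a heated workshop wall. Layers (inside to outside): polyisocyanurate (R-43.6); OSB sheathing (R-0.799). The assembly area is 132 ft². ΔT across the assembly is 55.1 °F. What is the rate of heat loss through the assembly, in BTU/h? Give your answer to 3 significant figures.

164 BTU/h

R_total = 43.6 + 0.799 = 44.4 ft²·°F·h/BTU
Q = A·ΔT/R = 132 × 55.1 / 44.4 = 163.8 BTU/h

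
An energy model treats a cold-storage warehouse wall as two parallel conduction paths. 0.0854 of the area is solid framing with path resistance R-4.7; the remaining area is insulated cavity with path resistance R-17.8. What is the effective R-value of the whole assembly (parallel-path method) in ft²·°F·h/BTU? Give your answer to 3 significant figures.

14.4 ft²·°F·h/BTU

U_eff = 0.9146/17.8 + 0.0854/4.7 = 0.05138 + 0.01817 = 0.06955
R_eff = 1/U_eff = 14.38 ft²·°F·h/BTU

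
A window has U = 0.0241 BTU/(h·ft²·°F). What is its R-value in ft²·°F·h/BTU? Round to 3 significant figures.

41.5 ft²·°F·h/BTU

R = 1/U = 1/0.0241 = 41.49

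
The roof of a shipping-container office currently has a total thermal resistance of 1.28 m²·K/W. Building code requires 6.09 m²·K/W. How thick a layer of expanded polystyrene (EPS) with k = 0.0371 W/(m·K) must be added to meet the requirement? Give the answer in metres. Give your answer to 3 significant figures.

ΔR = 6.09 − 1.28 = 4.81 m²·K/W
L = ΔR × k = 4.81 × 0.0371 = 0.1785 m

0.178 m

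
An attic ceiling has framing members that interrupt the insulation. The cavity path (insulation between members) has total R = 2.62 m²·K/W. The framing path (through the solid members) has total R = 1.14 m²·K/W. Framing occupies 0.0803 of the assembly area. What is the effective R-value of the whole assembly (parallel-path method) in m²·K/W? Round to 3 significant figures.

U_eff = 0.9197/2.62 + 0.0803/1.14 = 0.351 + 0.07044 = 0.4215
R_eff = 1/U_eff = 2.373 m²·K/W

2.37 m²·K/W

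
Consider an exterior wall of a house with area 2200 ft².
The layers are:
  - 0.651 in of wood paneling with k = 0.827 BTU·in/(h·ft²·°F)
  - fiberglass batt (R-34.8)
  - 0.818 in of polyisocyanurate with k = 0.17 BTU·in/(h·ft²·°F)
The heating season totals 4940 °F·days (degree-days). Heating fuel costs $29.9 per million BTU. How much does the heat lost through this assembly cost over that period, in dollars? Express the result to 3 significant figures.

0.651/0.827 = 0.7872
0.818/0.17 = 4.812
R_total = 0.7872 + 34.8 + 4.812 = 40.4 ft²·°F·h/BTU
E = A × HDD × 24 / R = 2200 × 4940 × 24 / 40.4 = 6456000 BTU
Cost = 6456000/10⁶ × 29.9 = $193

193 dollars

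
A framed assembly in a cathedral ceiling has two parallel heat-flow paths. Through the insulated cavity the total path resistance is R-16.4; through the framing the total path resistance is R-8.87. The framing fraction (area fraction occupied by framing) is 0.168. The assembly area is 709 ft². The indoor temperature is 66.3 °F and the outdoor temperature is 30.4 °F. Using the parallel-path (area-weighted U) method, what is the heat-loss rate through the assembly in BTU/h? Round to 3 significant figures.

1770 BTU/h

U_eff = 0.832/16.4 + 0.168/8.87 = 0.05073 + 0.01894 = 0.06967
R_eff = 1/U_eff = 14.35 ft²·°F·h/BTU
Q = 709 × (66.3 − 30.4) / 14.35 = 1773 BTU/h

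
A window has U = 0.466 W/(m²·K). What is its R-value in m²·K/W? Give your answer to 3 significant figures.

R = 1/U = 1/0.466 = 2.146

2.15 m²·K/W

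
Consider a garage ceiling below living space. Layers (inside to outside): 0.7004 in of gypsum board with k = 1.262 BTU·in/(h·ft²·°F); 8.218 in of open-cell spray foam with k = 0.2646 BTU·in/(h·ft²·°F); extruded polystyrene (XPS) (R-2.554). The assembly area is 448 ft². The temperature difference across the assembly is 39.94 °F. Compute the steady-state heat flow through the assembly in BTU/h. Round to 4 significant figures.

0.7004/1.262 = 0.55499
8.218/0.2646 = 31.058
R_total = 0.55499 + 31.058 + 2.554 = 34.167 ft²·°F·h/BTU
Q = A·ΔT/R = 448 × 39.94 / 34.167 = 523.69 BTU/h

523.7 BTU/h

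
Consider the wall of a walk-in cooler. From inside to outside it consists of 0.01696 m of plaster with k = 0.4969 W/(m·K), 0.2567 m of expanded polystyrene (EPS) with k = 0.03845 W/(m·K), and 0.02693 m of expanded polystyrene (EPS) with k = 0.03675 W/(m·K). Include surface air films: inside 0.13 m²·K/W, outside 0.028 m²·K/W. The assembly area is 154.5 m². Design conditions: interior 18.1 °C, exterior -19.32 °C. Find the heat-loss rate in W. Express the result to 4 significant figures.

760.6 W

0.01696/0.4969 = 0.034132
0.2567/0.03845 = 6.6762
0.02693/0.03675 = 0.73279
R_total = 0.13 + 0.034132 + 6.6762 + 0.73279 + 0.028 = 7.6011 m²·K/W
Q = A·ΔT/R = 154.5 × (18.1 − (-19.32)) / 7.6011 = 760.6 W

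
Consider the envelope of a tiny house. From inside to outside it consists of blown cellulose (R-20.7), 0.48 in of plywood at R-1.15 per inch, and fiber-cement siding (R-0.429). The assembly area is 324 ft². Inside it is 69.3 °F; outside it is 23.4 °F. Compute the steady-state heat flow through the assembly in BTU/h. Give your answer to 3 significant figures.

686 BTU/h

0.48 × 1.15 = 0.552
R_total = 20.7 + 0.552 + 0.429 = 21.68 ft²·°F·h/BTU
Q = A·ΔT/R = 324 × (69.3 − 23.4) / 21.68 = 685.9 BTU/h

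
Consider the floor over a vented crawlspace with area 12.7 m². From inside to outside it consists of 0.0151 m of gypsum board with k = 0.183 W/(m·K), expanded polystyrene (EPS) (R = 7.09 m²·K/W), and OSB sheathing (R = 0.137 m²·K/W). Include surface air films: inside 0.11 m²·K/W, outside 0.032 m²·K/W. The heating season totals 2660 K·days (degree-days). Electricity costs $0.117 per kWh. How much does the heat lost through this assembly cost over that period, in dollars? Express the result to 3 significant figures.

0.0151/0.183 = 0.08251
R_total = 0.11 + 0.08251 + 7.09 + 0.137 + 0.032 = 7.452 m²·K/W
E = A × HDD × 24 / R / 1000 = 12.7 × 2660 × 24 / 7.452 / 1000 = 108.8 kWh
Cost = 108.8 × 0.117 = $12.73

12.7 dollars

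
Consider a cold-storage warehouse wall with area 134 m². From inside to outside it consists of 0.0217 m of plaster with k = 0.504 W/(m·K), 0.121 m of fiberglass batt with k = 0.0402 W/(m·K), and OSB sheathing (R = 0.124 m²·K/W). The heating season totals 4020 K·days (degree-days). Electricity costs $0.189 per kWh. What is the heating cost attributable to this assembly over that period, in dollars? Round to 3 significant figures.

769 dollars

0.0217/0.504 = 0.04306
0.121/0.0402 = 3.01
R_total = 0.04306 + 3.01 + 0.124 = 3.177 m²·K/W
E = A × HDD × 24 / R / 1000 = 134 × 4020 × 24 / 3.177 / 1000 = 4069 kWh
Cost = 4069 × 0.189 = $769.1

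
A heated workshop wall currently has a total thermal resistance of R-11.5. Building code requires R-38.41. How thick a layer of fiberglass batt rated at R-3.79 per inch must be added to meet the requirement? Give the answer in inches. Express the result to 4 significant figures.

ΔR = 38.41 − 11.5 = 26.91 ft²·°F·h/BTU
L = ΔR / (R/in) = 26.91/3.79 = 7.1003 in

7.100 in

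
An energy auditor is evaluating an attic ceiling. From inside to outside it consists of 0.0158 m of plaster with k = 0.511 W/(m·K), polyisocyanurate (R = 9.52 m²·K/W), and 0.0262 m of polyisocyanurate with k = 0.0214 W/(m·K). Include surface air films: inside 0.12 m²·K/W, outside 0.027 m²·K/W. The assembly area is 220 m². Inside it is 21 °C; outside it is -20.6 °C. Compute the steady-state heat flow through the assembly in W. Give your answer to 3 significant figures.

0.0158/0.511 = 0.03092
0.0262/0.0214 = 1.224
R_total = 0.12 + 0.03092 + 9.52 + 1.224 + 0.027 = 10.92 m²·K/W
Q = A·ΔT/R = 220 × (21 − (-20.6)) / 10.92 = 837.9 W

838 W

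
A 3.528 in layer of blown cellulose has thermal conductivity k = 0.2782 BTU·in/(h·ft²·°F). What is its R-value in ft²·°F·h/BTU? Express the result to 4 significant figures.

R = L/k = 3.528/0.2782 = 12.682 ft²·°F·h/BTU

12.68 ft²·°F·h/BTU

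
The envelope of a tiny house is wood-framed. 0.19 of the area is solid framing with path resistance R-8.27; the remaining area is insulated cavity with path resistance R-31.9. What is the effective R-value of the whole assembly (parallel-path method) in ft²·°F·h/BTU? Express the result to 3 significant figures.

20.7 ft²·°F·h/BTU

U_eff = 0.81/31.9 + 0.19/8.27 = 0.02539 + 0.02297 = 0.04837
R_eff = 1/U_eff = 20.68 ft²·°F·h/BTU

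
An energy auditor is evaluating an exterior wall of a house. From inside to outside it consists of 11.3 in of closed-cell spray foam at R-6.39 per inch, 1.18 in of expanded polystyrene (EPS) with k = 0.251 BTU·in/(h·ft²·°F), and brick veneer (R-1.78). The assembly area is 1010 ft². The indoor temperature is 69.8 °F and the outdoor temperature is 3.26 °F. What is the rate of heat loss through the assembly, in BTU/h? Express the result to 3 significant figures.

11.3 × 6.39 = 72.21
1.18/0.251 = 4.701
R_total = 72.21 + 4.701 + 1.78 = 78.69 ft²·°F·h/BTU
Q = A·ΔT/R = 1010 × (69.8 − 3.26) / 78.69 = 854.1 BTU/h

854 BTU/h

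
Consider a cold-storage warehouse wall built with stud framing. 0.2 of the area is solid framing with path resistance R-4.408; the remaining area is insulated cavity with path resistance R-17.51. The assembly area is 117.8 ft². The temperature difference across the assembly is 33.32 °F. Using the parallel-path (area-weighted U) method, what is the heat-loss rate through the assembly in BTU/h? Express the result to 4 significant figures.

357.4 BTU/h

U_eff = 0.8/17.51 + 0.2/4.408 = 0.045688 + 0.045372 = 0.09106
R_eff = 1/U_eff = 10.982 ft²·°F·h/BTU
Q = 117.8 × 33.32 / 10.982 = 357.42 BTU/h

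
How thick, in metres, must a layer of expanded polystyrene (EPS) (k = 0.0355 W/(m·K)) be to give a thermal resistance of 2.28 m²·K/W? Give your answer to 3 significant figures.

0.0809 m

L = R·k = 2.28 × 0.0355 = 0.08094 m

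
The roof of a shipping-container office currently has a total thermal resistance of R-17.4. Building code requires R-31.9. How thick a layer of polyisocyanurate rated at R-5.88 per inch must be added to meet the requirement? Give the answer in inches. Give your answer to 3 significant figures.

ΔR = 31.9 − 17.4 = 14.5 ft²·°F·h/BTU
L = ΔR / (R/in) = 14.5/5.88 = 2.466 in

2.47 in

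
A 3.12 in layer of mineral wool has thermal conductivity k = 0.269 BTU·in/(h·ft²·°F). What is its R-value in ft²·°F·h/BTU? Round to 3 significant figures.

R = L/k = 3.12/0.269 = 11.6 ft²·°F·h/BTU

11.6 ft²·°F·h/BTU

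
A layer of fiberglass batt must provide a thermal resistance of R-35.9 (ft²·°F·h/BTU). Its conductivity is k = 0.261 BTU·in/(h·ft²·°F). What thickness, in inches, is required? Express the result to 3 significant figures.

9.37 in

L = R × k = 35.9 × 0.261 = 9.37 in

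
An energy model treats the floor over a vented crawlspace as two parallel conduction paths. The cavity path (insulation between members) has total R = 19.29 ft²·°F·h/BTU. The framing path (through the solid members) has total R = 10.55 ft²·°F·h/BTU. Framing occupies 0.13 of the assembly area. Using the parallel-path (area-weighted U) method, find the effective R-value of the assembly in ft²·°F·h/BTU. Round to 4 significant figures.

U_eff = 0.87/19.29 + 0.13/10.55 = 0.045101 + 0.012322 = 0.057423
R_eff = 1/U_eff = 17.415 ft²·°F·h/BTU

17.41 ft²·°F·h/BTU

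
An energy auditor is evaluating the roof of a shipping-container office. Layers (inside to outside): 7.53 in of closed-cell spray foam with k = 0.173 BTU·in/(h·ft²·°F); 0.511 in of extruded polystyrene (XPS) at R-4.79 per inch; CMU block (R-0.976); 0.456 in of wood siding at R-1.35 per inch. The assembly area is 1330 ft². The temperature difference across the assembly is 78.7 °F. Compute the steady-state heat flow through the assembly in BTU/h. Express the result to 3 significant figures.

7.53/0.173 = 43.53
0.511 × 4.79 = 2.448
0.456 × 1.35 = 0.6156
R_total = 43.53 + 2.448 + 0.976 + 0.6156 = 47.57 ft²·°F·h/BTU
Q = A·ΔT/R = 1330 × 78.7 / 47.57 = 2201 BTU/h

2200 BTU/h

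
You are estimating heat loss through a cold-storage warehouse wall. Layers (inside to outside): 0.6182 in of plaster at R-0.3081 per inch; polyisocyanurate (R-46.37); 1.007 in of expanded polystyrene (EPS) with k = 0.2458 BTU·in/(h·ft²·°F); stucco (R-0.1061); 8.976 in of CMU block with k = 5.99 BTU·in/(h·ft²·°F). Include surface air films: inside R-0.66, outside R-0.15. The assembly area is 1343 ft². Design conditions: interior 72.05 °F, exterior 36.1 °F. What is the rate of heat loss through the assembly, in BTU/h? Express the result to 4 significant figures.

909.7 BTU/h

0.6182 × 0.3081 = 0.19047
1.007/0.2458 = 4.0968
8.976/5.99 = 1.4985
R_total = 0.66 + 0.19047 + 46.37 + 4.0968 + 0.1061 + 1.4985 + 0.15 = 53.072 ft²·°F·h/BTU
Q = A·ΔT/R = 1343 × (72.05 − 36.1) / 53.072 = 909.73 BTU/h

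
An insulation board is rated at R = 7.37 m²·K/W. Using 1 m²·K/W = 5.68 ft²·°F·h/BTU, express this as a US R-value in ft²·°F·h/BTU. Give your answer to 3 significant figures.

R_US = 7.37 × 5.68 = 41.86

41.9 ft²·°F·h/BTU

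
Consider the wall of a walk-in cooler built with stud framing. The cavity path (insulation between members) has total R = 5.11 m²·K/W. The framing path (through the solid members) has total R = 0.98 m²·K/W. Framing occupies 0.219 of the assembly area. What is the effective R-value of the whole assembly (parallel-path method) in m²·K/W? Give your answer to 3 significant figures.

U_eff = 0.781/5.11 + 0.219/0.98 = 0.1528 + 0.2235 = 0.3763
R_eff = 1/U_eff = 2.657 m²·K/W

2.66 m²·K/W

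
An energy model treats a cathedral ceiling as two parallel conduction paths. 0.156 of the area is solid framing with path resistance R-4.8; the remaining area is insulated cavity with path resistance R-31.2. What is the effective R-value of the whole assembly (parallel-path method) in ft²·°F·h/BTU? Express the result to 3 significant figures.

U_eff = 0.844/31.2 + 0.156/4.8 = 0.02705 + 0.0325 = 0.05955
R_eff = 1/U_eff = 16.79 ft²·°F·h/BTU

16.8 ft²·°F·h/BTU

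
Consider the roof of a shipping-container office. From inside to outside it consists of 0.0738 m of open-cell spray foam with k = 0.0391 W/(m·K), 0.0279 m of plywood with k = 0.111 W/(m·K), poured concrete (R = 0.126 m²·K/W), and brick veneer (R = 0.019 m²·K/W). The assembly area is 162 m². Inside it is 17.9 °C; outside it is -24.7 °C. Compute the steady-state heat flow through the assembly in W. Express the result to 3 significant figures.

3020 W

0.0738/0.0391 = 1.887
0.0279/0.111 = 0.2514
R_total = 1.887 + 0.2514 + 0.126 + 0.019 = 2.284 m²·K/W
Q = A·ΔT/R = 162 × (17.9 − (-24.7)) / 2.284 = 3022 W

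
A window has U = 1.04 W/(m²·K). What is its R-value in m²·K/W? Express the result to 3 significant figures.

0.962 m²·K/W

R = 1/U = 1/1.04 = 0.9615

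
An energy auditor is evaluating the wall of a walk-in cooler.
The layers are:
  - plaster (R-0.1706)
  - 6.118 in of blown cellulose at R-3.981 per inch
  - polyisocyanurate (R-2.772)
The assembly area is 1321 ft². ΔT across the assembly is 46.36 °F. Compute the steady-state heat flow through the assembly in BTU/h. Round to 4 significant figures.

2243 BTU/h

6.118 × 3.981 = 24.356
R_total = 0.1706 + 24.356 + 2.772 = 27.298 ft²·°F·h/BTU
Q = A·ΔT/R = 1321 × 46.36 / 27.298 = 2243.4 BTU/h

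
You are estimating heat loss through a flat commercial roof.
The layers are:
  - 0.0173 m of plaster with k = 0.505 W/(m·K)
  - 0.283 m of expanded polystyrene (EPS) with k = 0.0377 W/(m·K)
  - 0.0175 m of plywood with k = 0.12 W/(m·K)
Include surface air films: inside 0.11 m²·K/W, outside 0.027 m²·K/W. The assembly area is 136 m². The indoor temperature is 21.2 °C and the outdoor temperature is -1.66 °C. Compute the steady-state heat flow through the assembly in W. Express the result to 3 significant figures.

397 W

0.0173/0.505 = 0.03426
0.283/0.0377 = 7.507
0.0175/0.12 = 0.1458
R_total = 0.11 + 0.03426 + 7.507 + 0.1458 + 0.027 = 7.824 m²·K/W
Q = A·ΔT/R = 136 × (21.2 − (-1.66)) / 7.824 = 397.4 W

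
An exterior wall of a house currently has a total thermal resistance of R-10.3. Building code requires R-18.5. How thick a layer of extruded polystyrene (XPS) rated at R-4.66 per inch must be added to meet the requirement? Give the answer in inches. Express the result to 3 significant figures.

1.76 in

ΔR = 18.5 − 10.3 = 8.2 ft²·°F·h/BTU
L = ΔR / (R/in) = 8.2/4.66 = 1.76 in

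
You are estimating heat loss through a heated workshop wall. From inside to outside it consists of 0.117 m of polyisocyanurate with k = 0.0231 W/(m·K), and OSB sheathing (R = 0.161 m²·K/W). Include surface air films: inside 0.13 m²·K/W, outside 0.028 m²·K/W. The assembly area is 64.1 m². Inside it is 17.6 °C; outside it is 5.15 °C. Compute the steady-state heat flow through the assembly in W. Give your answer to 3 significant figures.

0.117/0.0231 = 5.065
R_total = 0.13 + 5.065 + 0.161 + 0.028 = 5.384 m²·K/W
Q = A·ΔT/R = 64.1 × (17.6 − 5.15) / 5.384 = 148.2 W

148 W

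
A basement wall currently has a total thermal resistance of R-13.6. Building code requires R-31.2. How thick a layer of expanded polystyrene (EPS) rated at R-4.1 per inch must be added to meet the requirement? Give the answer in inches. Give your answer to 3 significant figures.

4.29 in

ΔR = 31.2 − 13.6 = 17.6 ft²·°F·h/BTU
L = ΔR / (R/in) = 17.6/4.1 = 4.293 in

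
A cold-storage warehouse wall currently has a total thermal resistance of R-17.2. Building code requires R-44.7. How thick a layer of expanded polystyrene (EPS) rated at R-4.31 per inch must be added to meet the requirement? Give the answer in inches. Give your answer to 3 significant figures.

6.38 in

ΔR = 44.7 − 17.2 = 27.5 ft²·°F·h/BTU
L = ΔR / (R/in) = 27.5/4.31 = 6.381 in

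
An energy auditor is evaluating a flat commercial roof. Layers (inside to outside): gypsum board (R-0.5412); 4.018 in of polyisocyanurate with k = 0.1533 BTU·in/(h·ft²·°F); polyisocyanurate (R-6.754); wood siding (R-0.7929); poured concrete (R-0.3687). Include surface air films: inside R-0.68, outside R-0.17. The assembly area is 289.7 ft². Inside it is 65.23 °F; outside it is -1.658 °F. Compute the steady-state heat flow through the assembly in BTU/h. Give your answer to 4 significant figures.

4.018/0.1533 = 26.21
R_total = 0.68 + 0.5412 + 26.21 + 6.754 + 0.7929 + 0.3687 + 0.17 = 35.517 ft²·°F·h/BTU
Q = A·ΔT/R = 289.7 × (65.23 − (-1.658)) / 35.517 = 545.58 BTU/h

545.6 BTU/h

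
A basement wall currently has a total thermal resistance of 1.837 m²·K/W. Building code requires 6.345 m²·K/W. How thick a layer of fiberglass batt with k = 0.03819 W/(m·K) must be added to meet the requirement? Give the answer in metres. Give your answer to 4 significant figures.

0.1722 m

ΔR = 6.345 − 1.837 = 4.508 m²·K/W
L = ΔR × k = 4.508 × 0.03819 = 0.17216 m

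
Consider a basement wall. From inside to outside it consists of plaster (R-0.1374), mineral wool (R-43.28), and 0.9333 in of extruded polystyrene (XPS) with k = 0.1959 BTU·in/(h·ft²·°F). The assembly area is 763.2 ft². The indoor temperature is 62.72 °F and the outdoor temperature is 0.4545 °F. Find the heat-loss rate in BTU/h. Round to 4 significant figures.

986.3 BTU/h

0.9333/0.1959 = 4.7642
R_total = 0.1374 + 43.28 + 4.7642 = 48.182 ft²·°F·h/BTU
Q = A·ΔT/R = 763.2 × (62.72 − 0.4545) / 48.182 = 986.29 BTU/h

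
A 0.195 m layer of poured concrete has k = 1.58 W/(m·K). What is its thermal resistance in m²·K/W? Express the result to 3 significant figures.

0.123 m²·K/W

R = L/k = 0.195/1.58 = 0.1234 m²·K/W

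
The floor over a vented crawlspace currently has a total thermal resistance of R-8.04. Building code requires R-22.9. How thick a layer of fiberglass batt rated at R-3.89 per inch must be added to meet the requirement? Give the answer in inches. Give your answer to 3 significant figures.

ΔR = 22.9 − 8.04 = 14.86 ft²·°F·h/BTU
L = ΔR / (R/in) = 14.86/3.89 = 3.82 in

3.82 in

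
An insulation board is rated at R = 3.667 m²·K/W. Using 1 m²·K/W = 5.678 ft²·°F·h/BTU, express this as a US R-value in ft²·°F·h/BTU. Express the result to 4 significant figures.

R_US = 3.667 × 5.678 = 20.821

20.82 ft²·°F·h/BTU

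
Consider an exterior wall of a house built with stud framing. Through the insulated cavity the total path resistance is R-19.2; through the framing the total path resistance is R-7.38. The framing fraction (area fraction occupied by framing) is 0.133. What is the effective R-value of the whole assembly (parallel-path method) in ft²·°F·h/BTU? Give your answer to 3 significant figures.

15.8 ft²·°F·h/BTU

U_eff = 0.867/19.2 + 0.133/7.38 = 0.04516 + 0.01802 = 0.06318
R_eff = 1/U_eff = 15.83 ft²·°F·h/BTU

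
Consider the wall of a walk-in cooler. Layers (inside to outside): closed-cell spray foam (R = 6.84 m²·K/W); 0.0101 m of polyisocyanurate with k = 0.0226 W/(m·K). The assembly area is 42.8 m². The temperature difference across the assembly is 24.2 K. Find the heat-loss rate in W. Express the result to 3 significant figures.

142 W

0.0101/0.0226 = 0.4469
R_total = 6.84 + 0.4469 = 7.287 m²·K/W
Q = A·ΔT/R = 42.8 × 24.2 / 7.287 = 142.1 W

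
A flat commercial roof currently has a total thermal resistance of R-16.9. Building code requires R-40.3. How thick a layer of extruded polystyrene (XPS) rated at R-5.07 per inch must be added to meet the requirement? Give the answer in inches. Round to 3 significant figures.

4.62 in

ΔR = 40.3 − 16.9 = 23.4 ft²·°F·h/BTU
L = ΔR / (R/in) = 23.4/5.07 = 4.615 in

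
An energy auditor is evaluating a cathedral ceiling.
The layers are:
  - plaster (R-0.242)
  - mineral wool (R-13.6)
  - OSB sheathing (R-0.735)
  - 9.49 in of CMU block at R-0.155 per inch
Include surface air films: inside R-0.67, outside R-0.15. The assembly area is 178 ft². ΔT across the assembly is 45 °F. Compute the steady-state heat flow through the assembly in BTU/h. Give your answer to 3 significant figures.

475 BTU/h

9.49 × 0.155 = 1.471
R_total = 0.67 + 0.242 + 13.6 + 0.735 + 1.471 + 0.15 = 16.87 ft²·°F·h/BTU
Q = A·ΔT/R = 178 × 45 / 16.87 = 474.9 BTU/h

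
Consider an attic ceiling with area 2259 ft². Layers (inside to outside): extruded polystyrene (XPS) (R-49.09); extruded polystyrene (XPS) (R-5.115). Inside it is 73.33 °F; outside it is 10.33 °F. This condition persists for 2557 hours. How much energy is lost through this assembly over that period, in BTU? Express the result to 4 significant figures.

R_total = 49.09 + 5.115 = 54.205 ft²·°F·h/BTU
Q = 2259 × (73.33 − 10.33) / 54.205 = 2625.5 BTU/h
E = 2625.5 × 2557 = 6713500 BTU

6713000 BTU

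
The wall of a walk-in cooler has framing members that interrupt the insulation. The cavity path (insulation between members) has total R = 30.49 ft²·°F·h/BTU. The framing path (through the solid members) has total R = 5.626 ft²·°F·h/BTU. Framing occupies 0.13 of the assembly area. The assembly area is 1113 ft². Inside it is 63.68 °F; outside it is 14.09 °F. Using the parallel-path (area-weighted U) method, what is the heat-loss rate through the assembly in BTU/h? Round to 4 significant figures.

U_eff = 0.87/30.49 + 0.13/5.626 = 0.028534 + 0.023107 = 0.051641
R_eff = 1/U_eff = 19.364 ft²·°F·h/BTU
Q = 1113 × (63.68 − 14.09) / 19.364 = 2850.3 BTU/h

2850 BTU/h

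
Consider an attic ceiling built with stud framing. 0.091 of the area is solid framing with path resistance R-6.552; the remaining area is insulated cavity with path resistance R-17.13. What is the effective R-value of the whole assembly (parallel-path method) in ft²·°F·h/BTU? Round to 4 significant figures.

14.94 ft²·°F·h/BTU

U_eff = 0.909/17.13 + 0.091/6.552 = 0.053065 + 0.013889 = 0.066954
R_eff = 1/U_eff = 14.936 ft²·°F·h/BTU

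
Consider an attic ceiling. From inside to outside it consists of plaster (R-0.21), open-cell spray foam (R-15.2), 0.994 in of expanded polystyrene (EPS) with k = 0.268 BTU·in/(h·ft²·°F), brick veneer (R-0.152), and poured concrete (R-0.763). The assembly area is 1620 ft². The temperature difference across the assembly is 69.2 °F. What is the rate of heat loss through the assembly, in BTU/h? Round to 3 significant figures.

5600 BTU/h

0.994/0.268 = 3.709
R_total = 0.21 + 15.2 + 3.709 + 0.152 + 0.763 = 20.03 ft²·°F·h/BTU
Q = A·ΔT/R = 1620 × 69.2 / 20.03 = 5596 BTU/h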